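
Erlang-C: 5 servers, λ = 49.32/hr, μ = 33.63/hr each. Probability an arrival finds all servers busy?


a = λ/μ = 1.4665; ρ = a/5 = 0.2933
P₀ = 0.230395 (from M/M/c formula)
C(c,a) = [a^c/(c!(1−ρ))]·P₀ = [6.78392/(120·0.7067)]·0.230395
= 0.08000·0.230395 = 0.018431

Final: 0.018431


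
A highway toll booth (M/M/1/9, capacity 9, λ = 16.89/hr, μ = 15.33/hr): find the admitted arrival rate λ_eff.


ρ = 1.1018; P_K = (1−ρ)ρ^9/(1−ρ^10) = 0.148833
λ_eff = λ(1 − P_K) = 16.89·(1 − 0.148833) = 16.89·0.851167 = 14.3762 /hr

Final: 14.3762 /hr


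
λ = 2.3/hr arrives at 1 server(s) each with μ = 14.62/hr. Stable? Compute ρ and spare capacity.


Total capacity cμ = 1·14.62 = 14.62/hr
ρ = λ/(cμ) = 2.3/14.62 = 0.1573
Stable ⇔ ρ < 1: YES
Spare capacity = cμ − λ = 14.62 − 2.3 = 12.32/hr

Final: ρ = 0.1573; stable; margin = 12.32/hr


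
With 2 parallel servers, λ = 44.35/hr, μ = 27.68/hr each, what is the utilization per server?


ρ = λ/(cμ) = 44.35/(2·27.68) = 44.35/55.36 = 0.8011

Final: 0.8011


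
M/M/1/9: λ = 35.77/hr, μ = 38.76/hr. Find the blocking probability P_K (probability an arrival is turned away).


ρ = λ/μ = 35.77/38.76 = 0.9229
P_K = (1−ρ)ρ^K/(1−ρ^(K+1)) = (0.07714·0.485531)/(1 − 0.448076)
= 0.037454/0.551924 = 0.067862

Final: 0.067862


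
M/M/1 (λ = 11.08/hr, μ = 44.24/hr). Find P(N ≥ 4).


ρ = 11.08/44.24 = 0.2505
P(N ≥ n) = ρ^n = 0.2505^4 = 0.003935

Final: 0.003935


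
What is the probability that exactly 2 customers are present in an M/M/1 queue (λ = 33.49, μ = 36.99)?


ρ = 33.49/36.99 = 0.9054
P_n = (1−ρ)·ρ^n = (1 − 0.9054)·0.9054^2 = 0.09462·0.819713 = 0.077561

Final: 0.077561


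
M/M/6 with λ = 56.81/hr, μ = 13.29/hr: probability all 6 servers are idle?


a = λ/μ = 56.81/13.29 = 4.2746; ρ = a/c = 0.7124
Σ_{k=0}^{5} a^k/k! (terms k=0..5) = 1.00000 + 4.27464 + 9.13628 + 13.01812 + 13.91195 + 11.89372 = 53.23472
Tail: a^6/(6!(1−ρ)) = 6100.96945/(720·0.2876) = 29.46718
P₀ = 1/(53.23472 + 29.46718) = 1/82.70189 = 0.012092

Final: 0.012092


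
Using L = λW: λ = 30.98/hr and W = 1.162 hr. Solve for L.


L = λW = 30.98·1.162 = 35.9988

Final: 35.9988


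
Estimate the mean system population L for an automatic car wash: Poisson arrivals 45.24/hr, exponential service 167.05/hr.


ρ = λ/μ = 45.24/167.05 = 0.2708
L = ρ/(1−ρ) = 0.2708/(1 − 0.2708) = 0.2708/0.7292 = 0.3714

Final: 0.3714


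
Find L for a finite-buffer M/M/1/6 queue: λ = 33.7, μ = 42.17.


ρ = 33.7/42.17 = 0.7991
L = ρ[1 − (K+1)ρ^K + Kρ^(K+1)] / [(1−ρ)(1−ρ^(K+1))]
Numerator: 0.7991·(1 − 7·0.260470 + 6·0.208154) = 0.340142
Denominator: (0.2009)·(0.791846) = 0.159045
L = 0.340142/0.159045 = 2.1386

Final: 2.1386


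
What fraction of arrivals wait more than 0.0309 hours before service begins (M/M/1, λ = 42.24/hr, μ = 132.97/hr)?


ρ = 42.24/132.97 = 0.3177
P(Wq > t) = ρ·e^{−(μ−λ)t} = 0.3177·e^{−2.8036}
= 0.3177·0.060594 = 0.019249

Final: 0.019249


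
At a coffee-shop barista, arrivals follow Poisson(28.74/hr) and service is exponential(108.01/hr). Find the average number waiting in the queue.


ρ = 28.74/108.01 = 0.2661
Lq = ρ²/(1−ρ) = 0.07080/0.7339 = 0.09647

Final: 0.09647


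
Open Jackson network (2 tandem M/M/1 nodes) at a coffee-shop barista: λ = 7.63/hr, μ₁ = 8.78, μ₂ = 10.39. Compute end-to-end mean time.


Each node sees arrival rate λ = 7.63/hr (tandem ⇒ throughput preserved).
W₁ = 1/(μ₁−λ) = 1/(8.78−7.63) = 0.86957 hr
W₂ = 1/(μ₂−λ) = 1/(10.39−7.63) = 0.36232 hr
W_total = W₁ + W₂ = 0.86957 + 0.36232 = 1.23188 hr

Final: 1.23188 hr


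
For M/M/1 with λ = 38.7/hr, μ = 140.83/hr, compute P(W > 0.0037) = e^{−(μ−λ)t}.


W ~ Exponential(μ−λ) for M/M/1.
μ − λ = 140.83 − 38.7 = 102.1300
P(W > t) = e^{−(μ−λ)t} = e^{−0.3779} = 0.685312

Final: 0.685312


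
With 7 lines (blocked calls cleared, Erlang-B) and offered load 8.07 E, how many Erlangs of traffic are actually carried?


B(7,8.07) = 0.312101 (Erlang-B)
Carried load = a(1 − B) = 8.07·(1 − 0.312101) = 8.07·0.687899 = 5.5513 E

Final: 5.5513 Erlangs


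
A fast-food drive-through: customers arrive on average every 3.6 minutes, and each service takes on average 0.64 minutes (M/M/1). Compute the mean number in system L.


λ = 60/3.6 = 16.6667 /hr
μ = 60/0.64 = 93.7500 /hr
ρ = λ/μ = 16.6667/93.7500 = 0.1778
L = ρ/(1−ρ) = 0.1778/0.8222 = 0.2162

Final: 0.2162


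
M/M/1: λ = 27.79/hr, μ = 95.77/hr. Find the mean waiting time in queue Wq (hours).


ρ = 27.79/95.77 = 0.2902
Wq = ρ/(μ−λ) = 0.2902/(95.77 − 27.79) = 0.2902/67.98 = 0.004269 hr

Final: 0.004269 hr


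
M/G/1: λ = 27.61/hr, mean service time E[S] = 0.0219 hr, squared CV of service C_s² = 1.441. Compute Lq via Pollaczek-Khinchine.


ρ = λ·E[S] = 27.61·0.0219 = 0.6047
Lq = ρ²(1+C_s²)/(2(1−ρ)) = 0.3656·(1+1.441)/(2·0.3953)
= 0.3656·2.4410/0.7907 = 1.12872

Final: 1.12872


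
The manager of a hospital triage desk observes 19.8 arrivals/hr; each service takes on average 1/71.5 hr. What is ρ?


ρ = λ/μ = 19.8/71.5 = 0.2769

Final: 0.2769


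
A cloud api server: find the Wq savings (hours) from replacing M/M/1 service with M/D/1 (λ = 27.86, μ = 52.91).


ρ = 27.86/52.91 = 0.5266
Wq(M/M/1) = ρ/(μ−λ) = 0.5266/25.05 = 0.02102 hr
Wq(M/D/1) = ρ/(2(μ−λ)) = 0.01051 hr
Savings = 0.02102 − 0.01051 = 0.01051 hr

Final: 0.01051 hr


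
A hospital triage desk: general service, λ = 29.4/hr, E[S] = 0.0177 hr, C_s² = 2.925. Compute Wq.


ρ = λ·E[S] = 29.4·0.0177 = 0.5204
E[S²] = E[S]²(1+C_s²) = 0.0177²·(1+2.925) = 0.001230
Wq = λ·E[S²]/(2(1−ρ)) = 29.4·0.001230/(2·0.4796) = 0.03769 hr

Final: 0.03769 hr


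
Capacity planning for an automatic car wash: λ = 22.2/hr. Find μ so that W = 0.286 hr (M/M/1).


W = 1/(μ−λ) ⇒ μ − λ = 1/W = 1/0.286 = 3.4965
μ = λ + 1/W = 22.2 + 3.4965 = 25.6965 per hr

Final: 25.6965 /hr


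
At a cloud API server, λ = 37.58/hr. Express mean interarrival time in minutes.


Mean interarrival time = 1/λ = 1/37.58 hour = 0.02661 hour
In minutes: 0.02661 × 60 = 1.5966 min

Final: 1.5966 min


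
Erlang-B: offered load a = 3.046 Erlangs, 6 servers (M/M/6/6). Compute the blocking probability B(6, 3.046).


B(c,a) = (a^c/c!) / Σ_{k=0}^{c} a^k/k!
a^6/6! = 1.109295
Σ terms (k=0..6): 1.00000 + 3.04600 + 4.63906 + 4.71019 + 3.58681 + 2.18508 + 1.10929 = 20.276437
B = 1.109295/20.276437 = 0.054709

Final: 0.054709


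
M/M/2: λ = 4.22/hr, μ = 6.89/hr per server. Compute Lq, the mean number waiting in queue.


a = λ/μ = 0.6125; ρ = a/2 = 0.3062
P₀ = 0.531111
Lq = P₀·a^c·ρ / (c!·(1−ρ)²) = 0.531111·0.37513·0.3062/(2·0.48130)
= 0.06339

Final: 0.06339


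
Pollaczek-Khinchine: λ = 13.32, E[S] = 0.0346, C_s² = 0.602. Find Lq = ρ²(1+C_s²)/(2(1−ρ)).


ρ = λ·E[S] = 13.32·0.0346 = 0.4609
Lq = ρ²(1+C_s²)/(2(1−ρ)) = 0.2124·(1+0.602)/(2·0.5391)
= 0.2124·1.6020/1.0783 = 0.31557

Final: 0.31557


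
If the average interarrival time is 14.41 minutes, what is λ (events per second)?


λ = 1/(interarrival time) in consistent units.
1 second = 0.0166667 min, so λ = 0.0166667/14.41 = 0.001157 per second

Final: 0.001157 /sec


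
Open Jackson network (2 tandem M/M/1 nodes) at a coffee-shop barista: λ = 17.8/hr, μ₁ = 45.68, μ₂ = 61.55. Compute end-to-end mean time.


Each node sees arrival rate λ = 17.8/hr (tandem ⇒ throughput preserved).
W₁ = 1/(μ₁−λ) = 1/(45.68−17.8) = 0.03587 hr
W₂ = 1/(μ₂−λ) = 1/(61.55−17.8) = 0.02286 hr
W_total = W₁ + W₂ = 0.03587 + 0.02286 = 0.05873 hr

Final: 0.05873 hr


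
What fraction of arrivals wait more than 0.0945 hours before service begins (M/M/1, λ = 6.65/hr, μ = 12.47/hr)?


ρ = 6.65/12.47 = 0.5333
P(Wq > t) = ρ·e^{−(μ−λ)t} = 0.5333·e^{−0.5500}
= 0.5333·0.576956 = 0.307679

Final: 0.307679


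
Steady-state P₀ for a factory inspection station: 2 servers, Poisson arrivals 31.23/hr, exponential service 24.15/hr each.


a = λ/μ = 31.23/24.15 = 1.2932; ρ = a/c = 0.6466
Σ_{k=0}^{1} a^k/k! (terms k=0..1) = 1.00000 + 1.29317 = 2.29317
Tail: a^2/(2!(1−ρ)) = 1.67228/(2·0.3534) = 2.36588
P₀ = 1/(2.29317 + 2.36588) = 1/4.65905 = 0.214636

Final: 0.214636


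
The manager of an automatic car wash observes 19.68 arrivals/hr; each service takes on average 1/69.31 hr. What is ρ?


ρ = λ/μ = 19.68/69.31 = 0.2839

Final: 0.2839


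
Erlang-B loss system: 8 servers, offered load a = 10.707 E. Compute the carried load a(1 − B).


B(8,10.707) = 0.370219 (Erlang-B)
Carried load = a(1 − B) = 10.707·(1 − 0.370219) = 10.707·0.629781 = 6.7431 E

Final: 6.7431 Erlangs


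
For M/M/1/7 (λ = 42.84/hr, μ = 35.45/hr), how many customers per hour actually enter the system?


ρ = 1.2085; P_K = (1−ρ)ρ^7/(1−ρ^8) = 0.221115
λ_eff = λ(1 − P_K) = 42.84·(1 − 0.221115) = 42.84·0.778885 = 33.3674 /hr

Final: 33.3674 /hr


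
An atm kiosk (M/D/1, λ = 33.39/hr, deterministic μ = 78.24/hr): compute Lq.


ρ = 33.39/78.24 = 0.4268
M/D/1: Lq = ρ²/(2(1−ρ)) = 0.1821/(2·0.5732) = 0.15886

Final: 0.15886


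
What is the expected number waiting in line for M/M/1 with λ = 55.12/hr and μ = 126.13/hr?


ρ = 55.12/126.13 = 0.4370
Lq = ρ²/(1−ρ) = 0.1910/0.5630 = 0.3392

Final: 0.3392


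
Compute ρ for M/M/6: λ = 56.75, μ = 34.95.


ρ = λ/(cμ) = 56.75/(6·34.95) = 56.75/209.70 = 0.2706

Final: 0.2706


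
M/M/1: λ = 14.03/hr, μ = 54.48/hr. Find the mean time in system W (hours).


W = 1/(μ−λ) = 1/(54.48 − 14.03) = 1/40.45 = 0.02472 hr

Final: 0.02472 hr


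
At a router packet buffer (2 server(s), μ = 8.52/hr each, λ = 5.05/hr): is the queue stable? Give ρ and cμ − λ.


Total capacity cμ = 2·8.52 = 17.04/hr
ρ = λ/(cμ) = 5.05/17.04 = 0.2964
Stable ⇔ ρ < 1: YES
Spare capacity = cμ − λ = 17.04 − 5.05 = 11.99/hr

Final: ρ = 0.2964; stable; margin = 11.99/hr


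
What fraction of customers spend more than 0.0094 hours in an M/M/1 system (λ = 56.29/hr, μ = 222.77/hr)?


W ~ Exponential(μ−λ) for M/M/1.
μ − λ = 222.77 − 56.29 = 166.4800
P(W > t) = e^{−(μ−λ)t} = e^{−1.5649} = 0.209106

Final: 0.209106


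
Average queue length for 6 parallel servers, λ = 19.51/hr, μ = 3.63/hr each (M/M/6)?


a = λ/μ = 5.3747; ρ = a/6 = 0.8958
P₀ = 0.002272
Lq = P₀·a^c·ρ / (c!·(1−ρ)²) = 0.002272·24104.81852·0.8958/(720·0.01086)
= 6.27372

Final: 6.27372


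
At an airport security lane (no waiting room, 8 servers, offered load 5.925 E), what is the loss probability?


B(c,a) = (a^c/c!) / Σ_{k=0}^{c} a^k/k!
a^8/8! = 37.669193
Σ terms (k=0..8): 1.00000 + 5.92500 + 17.55281 + 34.66680 + 51.35020 + 60.84999 + 60.08937 + 50.86136 + 37.66919 = 319.964731
B = 37.669193/319.964731 = 0.117729

Final: 0.117729


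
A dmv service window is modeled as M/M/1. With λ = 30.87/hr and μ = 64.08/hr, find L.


ρ = λ/μ = 30.87/64.08 = 0.4817
L = ρ/(1−ρ) = 0.4817/(1 − 0.4817) = 0.4817/0.5183 = 0.9295

Final: 0.9295


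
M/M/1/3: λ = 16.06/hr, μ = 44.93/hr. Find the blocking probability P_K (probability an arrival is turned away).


ρ = λ/μ = 16.06/44.93 = 0.3574
P_K = (1−ρ)ρ^K/(1−ρ^(K+1)) = (0.6426·0.045670)/(1 − 0.016324)
= 0.029345/0.983676 = 0.029832

Final: 0.029832


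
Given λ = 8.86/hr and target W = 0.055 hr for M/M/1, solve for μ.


W = 1/(μ−λ) ⇒ μ − λ = 1/W = 1/0.055 = 18.1818
μ = λ + 1/W = 8.86 + 18.1818 = 27.0418 per hr

Final: 27.0418 /hr


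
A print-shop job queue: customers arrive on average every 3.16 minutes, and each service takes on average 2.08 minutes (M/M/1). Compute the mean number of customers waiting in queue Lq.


λ = 60/3.16 = 18.9873 /hr
μ = 60/2.08 = 28.8462 /hr
ρ = λ/μ = 18.9873/28.8462 = 0.6582
Lq = ρ²/(1−ρ) = 0.4333/0.3418 = 1.2677

Final: 1.2677


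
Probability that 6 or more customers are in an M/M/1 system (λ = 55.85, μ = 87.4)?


ρ = 55.85/87.4 = 0.6390
P(N ≥ n) = ρ^n = 0.6390^6 = 0.068088

Final: 0.068088


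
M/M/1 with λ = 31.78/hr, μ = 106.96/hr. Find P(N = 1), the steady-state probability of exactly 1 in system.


ρ = 31.78/106.96 = 0.2971
P_n = (1−ρ)·ρ^n = (1 − 0.2971)·0.2971^1 = 0.7029·0.297120 = 0.208840

Final: 0.208840


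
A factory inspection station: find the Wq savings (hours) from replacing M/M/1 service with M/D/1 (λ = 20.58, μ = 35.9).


ρ = 20.58/35.9 = 0.5733
Wq(M/M/1) = ρ/(μ−λ) = 0.5733/15.32 = 0.03742 hr
Wq(M/D/1) = ρ/(2(μ−λ)) = 0.01871 hr
Savings = 0.03742 − 0.01871 = 0.01871 hr

Final: 0.01871 hr


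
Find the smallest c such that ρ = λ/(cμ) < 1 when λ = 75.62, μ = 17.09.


Stability requires cμ > λ ⇔ c > λ/μ.
λ/μ = 75.62/17.09 = 4.4248
Minimum integer c = ⌊4.4248⌋ + 1 = 5
Check: 5·17.09 = 85.45 > 75.62, while 4·17.09 = 68.36 ≤ 75.62

Final: 5 servers


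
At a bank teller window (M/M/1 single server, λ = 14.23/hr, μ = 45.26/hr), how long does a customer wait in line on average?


ρ = 14.23/45.26 = 0.3144
Wq = ρ/(μ−λ) = 0.3144/(45.26 − 14.23) = 0.3144/31.03 = 0.01013 hr

Final: 0.01013 hr


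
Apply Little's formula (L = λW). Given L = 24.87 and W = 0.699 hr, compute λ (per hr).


λ = L/W = 24.87/0.699 = 35.5794 /hr

Final: 35.5794 /hr


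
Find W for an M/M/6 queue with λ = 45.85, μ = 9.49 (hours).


a = 4.8314; ρ = 0.8052; P₀ = 0.005826
Lq = P₀·a^c·ρ/(c!(1−ρ)²) = 2.18470
Wq = Lq/λ = 2.18470/45.85 = 0.04765 hr
W = Wq + 1/μ = 0.04765 + 0.10537 = 0.15302 hr

Final: 0.15302 hr


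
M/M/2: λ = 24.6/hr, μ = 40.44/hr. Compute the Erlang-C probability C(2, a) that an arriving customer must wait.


a = λ/μ = 0.6083; ρ = a/2 = 0.3042
P₀ = 0.533561 (from M/M/c formula)
C(c,a) = [a^c/(c!(1−ρ))]·P₀ = [0.37004/(2·0.6958)]·0.533561
= 0.26589·0.533561 = 0.141869

Final: 0.141869


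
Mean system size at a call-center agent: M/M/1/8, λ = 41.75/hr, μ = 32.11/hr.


ρ = 41.75/32.11 = 1.3002
L = ρ[1 − (K+1)ρ^K + Kρ^(K+1)] / [(1−ρ)(1−ρ^(K+1))]
Numerator: 1.3002·(1 − 9·8.168257 + 8·10.620515) = 16.187461
Denominator: (-0.3002)·(-9.620515) = 2.888252
L = 16.187461/2.888252 = 5.6046

Final: 5.6046


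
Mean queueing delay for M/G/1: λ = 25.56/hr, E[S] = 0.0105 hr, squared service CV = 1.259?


ρ = λ·E[S] = 25.56·0.0105 = 0.2684
E[S²] = E[S]²(1+C_s²) = 0.0105²·(1+1.259) = 0.0002491
Wq = λ·E[S²]/(2(1−ρ)) = 25.56·0.0002491/(2·0.7316) = 0.004351 hr

Final: 0.004351 hr


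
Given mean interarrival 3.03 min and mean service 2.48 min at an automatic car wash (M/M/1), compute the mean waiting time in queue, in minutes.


λ = 60/3.03 = 19.8020 /hr
μ = 60/2.48 = 24.1935 /hr
ρ = λ/μ = 19.8020/24.1935 = 0.8185
Wq = ρ/(μ−λ) = 0.8185/(24.1935−19.8020) = 0.18638 hr
In minutes: 0.18638·60 = 11.183 min

Final: 11.183 min


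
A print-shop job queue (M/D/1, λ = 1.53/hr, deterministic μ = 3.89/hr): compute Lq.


ρ = 1.53/3.89 = 0.3933
M/D/1: Lq = ρ²/(2(1−ρ)) = 0.1547/(2·0.6067) = 0.12749

Final: 0.12749


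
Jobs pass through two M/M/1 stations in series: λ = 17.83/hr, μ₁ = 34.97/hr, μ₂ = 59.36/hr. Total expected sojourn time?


Each node sees arrival rate λ = 17.83/hr (tandem ⇒ throughput preserved).
W₁ = 1/(μ₁−λ) = 1/(34.97−17.83) = 0.05834 hr
W₂ = 1/(μ₂−λ) = 1/(59.36−17.83) = 0.02408 hr
W_total = W₁ + W₂ = 0.05834 + 0.02408 = 0.08242 hr

Final: 0.08242 hr


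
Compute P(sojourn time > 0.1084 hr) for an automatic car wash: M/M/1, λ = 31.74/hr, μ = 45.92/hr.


W ~ Exponential(μ−λ) for M/M/1.
μ − λ = 45.92 − 31.74 = 14.1800
P(W > t) = e^{−(μ−λ)t} = e^{−1.5371} = 0.215001

Final: 0.215001


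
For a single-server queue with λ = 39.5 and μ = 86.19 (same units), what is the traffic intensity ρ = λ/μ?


ρ = λ/μ = 39.5/86.19 = 0.4583

Final: 0.4583


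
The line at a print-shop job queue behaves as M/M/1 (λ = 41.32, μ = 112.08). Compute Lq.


ρ = 41.32/112.08 = 0.3687
Lq = ρ²/(1−ρ) = 0.1359/0.6313 = 0.2153

Final: 0.2153


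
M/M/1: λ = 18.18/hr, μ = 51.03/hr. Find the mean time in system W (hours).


W = 1/(μ−λ) = 1/(51.03 − 18.18) = 1/32.85 = 0.03044 hr

Final: 0.03044 hr


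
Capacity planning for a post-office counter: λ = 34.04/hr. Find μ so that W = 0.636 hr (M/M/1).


W = 1/(μ−λ) ⇒ μ − λ = 1/W = 1/0.636 = 1.5723
μ = λ + 1/W = 34.04 + 1.5723 = 35.6123 per hr

Final: 35.6123 /hr


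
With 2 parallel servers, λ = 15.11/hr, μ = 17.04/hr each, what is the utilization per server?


ρ = λ/(cμ) = 15.11/(2·17.04) = 15.11/34.08 = 0.4434

Final: 0.4434


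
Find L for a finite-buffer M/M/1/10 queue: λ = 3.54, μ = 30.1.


ρ = 3.54/30.1 = 0.1176
L = ρ[1 − (K+1)ρ^K + Kρ^(K+1)] / [(1−ρ)(1−ρ^(K+1))]
Numerator: 0.1176·(1 − 11·5.063e-10 + 10·5.954e-11) = 0.117608
Denominator: (0.8824)·(1.000000) = 0.882392
L = 0.117608/0.882392 = 0.1333

Final: 0.1333


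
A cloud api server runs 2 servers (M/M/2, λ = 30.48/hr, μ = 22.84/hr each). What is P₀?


a = λ/μ = 30.48/22.84 = 1.3345; ρ = a/c = 0.6673
Σ_{k=0}^{1} a^k/k! (terms k=0..1) = 1.00000 + 1.33450 = 2.33450
Tail: a^2/(2!(1−ρ)) = 1.78089/(2·0.3327) = 2.67603
P₀ = 1/(2.33450 + 2.67603) = 1/5.01053 = 0.199580

Final: 0.199580


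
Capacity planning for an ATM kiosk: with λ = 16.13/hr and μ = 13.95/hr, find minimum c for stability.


Stability requires cμ > λ ⇔ c > λ/μ.
λ/μ = 16.13/13.95 = 1.1563
Minimum integer c = ⌊1.1563⌋ + 1 = 2
Check: 2·13.95 = 27.90 > 16.13, while 1·13.95 = 13.95 ≤ 16.13

Final: 2 servers


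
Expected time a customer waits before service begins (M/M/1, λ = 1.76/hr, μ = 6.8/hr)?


ρ = 1.76/6.8 = 0.2588
Wq = ρ/(μ−λ) = 0.2588/(6.8 − 1.76) = 0.2588/5.04 = 0.05135 hr

Final: 0.05135 hr


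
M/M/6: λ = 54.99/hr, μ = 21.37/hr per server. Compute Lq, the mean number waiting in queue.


a = λ/μ = 2.5732; ρ = a/6 = 0.4289
P₀ = 0.075776
Lq = P₀·a^c·ρ / (c!·(1−ρ)²) = 0.075776·290.31882·0.4289/(720·0.32619)
= 0.04017

Final: 0.04017


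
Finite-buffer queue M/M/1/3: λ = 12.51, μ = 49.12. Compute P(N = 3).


ρ = λ/μ = 12.51/49.12 = 0.2547
P_K = (1−ρ)ρ^K/(1−ρ^(K+1)) = (0.7453·0.016519)/(1 − 0.004207)
= 0.012312/0.995793 = 0.012364

Final: 0.012364


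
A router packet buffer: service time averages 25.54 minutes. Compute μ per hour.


μ = 1/(service time) in consistent units.
1 hour = 60 min, so μ = 60/25.54 = 2.3493 per hour

Final: 2.3493 /hr


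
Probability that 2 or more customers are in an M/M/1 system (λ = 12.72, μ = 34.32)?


ρ = 12.72/34.32 = 0.3706
P(N ≥ n) = ρ^n = 0.3706^2 = 0.137366

Final: 0.137366


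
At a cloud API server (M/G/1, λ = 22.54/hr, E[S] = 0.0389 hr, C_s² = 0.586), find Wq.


ρ = λ·E[S] = 22.54·0.0389 = 0.8768
E[S²] = E[S]²(1+C_s²) = 0.0389²·(1+0.586) = 0.002400
Wq = λ·E[S²]/(2(1−ρ)) = 22.54·0.002400/(2·0.1232) = 0.21955 hr

Final: 0.21955 hr


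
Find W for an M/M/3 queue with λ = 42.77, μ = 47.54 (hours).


a = 0.8997; ρ = 0.2999; P₀ = 0.403599
Lq = P₀·a^c·ρ/(c!(1−ρ)²) = 0.02997
Wq = Lq/λ = 0.02997/42.77 = 0.0007007 hr
W = Wq + 1/μ = 0.0007007 + 0.02103 = 0.02174 hr

Final: 0.02174 hr


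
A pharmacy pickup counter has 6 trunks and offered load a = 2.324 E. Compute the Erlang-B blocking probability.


B(c,a) = (a^c/c!) / Σ_{k=0}^{c} a^k/k!
a^6/6! = 0.218819
Σ terms (k=0..6): 1.00000 + 2.32400 + 2.70049 + 2.09198 + 1.21544 + 0.56494 + 0.21882 = 10.115660
B = 0.218819/10.115660 = 0.021632

Final: 0.021632


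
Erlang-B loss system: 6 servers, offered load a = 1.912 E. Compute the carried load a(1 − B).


B(6,1.912) = 0.010064 (Erlang-B)
Carried load = a(1 − B) = 1.912·(1 − 0.010064) = 1.912·0.989936 = 1.8928 E

Final: 1.8928 Erlangs


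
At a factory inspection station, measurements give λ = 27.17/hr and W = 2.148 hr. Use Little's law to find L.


L = λW = 27.17·2.148 = 58.3612

Final: 58.3612


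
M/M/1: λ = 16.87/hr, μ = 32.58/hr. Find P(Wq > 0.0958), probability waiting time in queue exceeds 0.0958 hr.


ρ = 16.87/32.58 = 0.5178
P(Wq > t) = ρ·e^{−(μ−λ)t} = 0.5178·e^{−1.5050}
= 0.5178·0.222013 = 0.114959

Final: 0.114959


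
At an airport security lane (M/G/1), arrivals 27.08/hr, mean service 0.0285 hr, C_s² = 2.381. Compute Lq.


ρ = λ·E[S] = 27.08·0.0285 = 0.7718
Lq = ρ²(1+C_s²)/(2(1−ρ)) = 0.5956·(1+2.381)/(2·0.2282)
= 0.5956·3.3810/0.4564 = 4.41213

Final: 4.41213


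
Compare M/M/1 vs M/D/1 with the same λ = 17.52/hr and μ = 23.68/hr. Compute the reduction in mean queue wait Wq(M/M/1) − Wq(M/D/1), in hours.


ρ = 17.52/23.68 = 0.7399
Wq(M/M/1) = ρ/(μ−λ) = 0.7399/6.16 = 0.12011 hr
Wq(M/D/1) = ρ/(2(μ−λ)) = 0.06005 hr
Savings = 0.12011 − 0.06005 = 0.06005 hr

Final: 0.06005 hr


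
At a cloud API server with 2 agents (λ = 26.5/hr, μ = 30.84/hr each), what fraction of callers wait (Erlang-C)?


a = λ/μ = 0.8593; ρ = a/2 = 0.4296
P₀ = 0.398957 (from M/M/c formula)
C(c,a) = [a^c/(c!(1−ρ))]·P₀ = [0.73835/(2·0.5704)]·0.398957
= 0.64726·0.398957 = 0.258230

Final: 0.258230


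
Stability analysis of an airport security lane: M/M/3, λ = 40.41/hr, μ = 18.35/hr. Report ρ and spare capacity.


Total capacity cμ = 3·18.35 = 55.05/hr
ρ = λ/(cμ) = 40.41/55.05 = 0.7341
Stable ⇔ ρ < 1: YES
Spare capacity = cμ − λ = 55.05 − 40.41 = 14.64/hr

Final: ρ = 0.7341; stable; margin = 14.64/hr


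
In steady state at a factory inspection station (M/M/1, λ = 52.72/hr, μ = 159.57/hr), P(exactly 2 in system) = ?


ρ = 52.72/159.57 = 0.3304
P_n = (1−ρ)·ρ^n = (1 − 0.3304)·0.3304^2 = 0.6696·0.109156 = 0.073092

Final: 0.073092


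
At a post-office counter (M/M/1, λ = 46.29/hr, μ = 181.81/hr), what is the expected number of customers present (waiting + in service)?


ρ = λ/μ = 46.29/181.81 = 0.2546
L = ρ/(1−ρ) = 0.2546/(1 − 0.2546) = 0.2546/0.7454 = 0.3416

Final: 0.3416


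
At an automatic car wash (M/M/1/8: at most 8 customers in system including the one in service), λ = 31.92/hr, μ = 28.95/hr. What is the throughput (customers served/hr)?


ρ = 1.1026; P_K = (1−ρ)ρ^8/(1−ρ^9) = 0.159109
λ_eff = λ(1 − P_K) = 31.92·(1 − 0.159109) = 31.92·0.840891 = 26.8412 /hr

Final: 26.8412 /hr


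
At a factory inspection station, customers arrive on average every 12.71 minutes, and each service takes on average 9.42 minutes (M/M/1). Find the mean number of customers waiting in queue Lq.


λ = 60/12.71 = 4.7207 /hr
μ = 60/9.42 = 6.3694 /hr
ρ = λ/μ = 4.7207/6.3694 = 0.7411
Lq = ρ²/(1−ρ) = 0.5493/0.2589 = 2.1221

Final: 2.1221


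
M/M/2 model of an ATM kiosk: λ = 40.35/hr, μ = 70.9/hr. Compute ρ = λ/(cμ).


ρ = λ/(cμ) = 40.35/(2·70.9) = 40.35/141.80 = 0.2846

Final: 0.2846


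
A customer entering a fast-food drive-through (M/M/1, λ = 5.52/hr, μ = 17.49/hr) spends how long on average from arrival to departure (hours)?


W = 1/(μ−λ) = 1/(17.49 − 5.52) = 1/11.97 = 0.08354 hr

Final: 0.08354 hr


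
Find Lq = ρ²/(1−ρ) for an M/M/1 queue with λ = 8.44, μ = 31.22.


ρ = 8.44/31.22 = 0.2703
Lq = ρ²/(1−ρ) = 0.07308/0.7297 = 0.1002

Final: 0.1002


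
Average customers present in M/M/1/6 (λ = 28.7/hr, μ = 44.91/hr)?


ρ = 28.7/44.91 = 0.6391
L = ρ[1 − (K+1)ρ^K + Kρ^(K+1)] / [(1−ρ)(1−ρ^(K+1))]
Numerator: 0.6391·(1 − 7·0.068113 + 6·0.043528) = 0.501260
Denominator: (0.3609)·(0.956472) = 0.345233
L = 0.501260/0.345233 = 1.4519

Final: 1.4519


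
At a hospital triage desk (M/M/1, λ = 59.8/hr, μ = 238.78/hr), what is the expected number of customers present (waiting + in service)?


ρ = λ/μ = 59.8/238.78 = 0.2504
L = ρ/(1−ρ) = 0.2504/(1 − 0.2504) = 0.2504/0.7496 = 0.3341

Final: 0.3341


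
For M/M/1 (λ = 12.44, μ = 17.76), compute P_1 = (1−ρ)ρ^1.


ρ = 12.44/17.76 = 0.7005
P_n = (1−ρ)·ρ^n = (1 − 0.7005)·0.7005^1 = 0.2995·0.700450 = 0.209820

Final: 0.209820


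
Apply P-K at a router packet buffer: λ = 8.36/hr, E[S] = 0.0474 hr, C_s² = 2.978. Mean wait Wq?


ρ = λ·E[S] = 8.36·0.0474 = 0.3963
E[S²] = E[S]²(1+C_s²) = 0.0474²·(1+2.978) = 0.008938
Wq = λ·E[S²]/(2(1−ρ)) = 8.36·0.008938/(2·0.6037) = 0.06188 hr

Final: 0.06188 hr


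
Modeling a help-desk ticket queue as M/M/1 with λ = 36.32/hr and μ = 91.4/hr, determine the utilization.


ρ = λ/μ = 36.32/91.4 = 0.3974

Final: 0.3974


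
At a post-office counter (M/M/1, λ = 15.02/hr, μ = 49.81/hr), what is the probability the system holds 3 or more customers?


ρ = 15.02/49.81 = 0.3015
P(N ≥ n) = ρ^n = 0.3015^3 = 0.027420

Final: 0.027420


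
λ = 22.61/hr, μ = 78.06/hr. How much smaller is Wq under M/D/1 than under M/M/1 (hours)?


ρ = 22.61/78.06 = 0.2896
Wq(M/M/1) = ρ/(μ−λ) = 0.2896/55.45 = 0.005224 hr
Wq(M/D/1) = ρ/(2(μ−λ)) = 0.002612 hr
Savings = 0.005224 − 0.002612 = 0.002612 hr

Final: 0.002612 hr


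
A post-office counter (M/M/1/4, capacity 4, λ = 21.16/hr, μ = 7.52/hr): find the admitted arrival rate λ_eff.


ρ = 2.8138; P_K = (1−ρ)ρ^4/(1−ρ^5) = 0.648288
λ_eff = λ(1 − P_K) = 21.16·(1 − 0.648288) = 21.16·0.351712 = 7.4422 /hr

Final: 7.4422 /hr


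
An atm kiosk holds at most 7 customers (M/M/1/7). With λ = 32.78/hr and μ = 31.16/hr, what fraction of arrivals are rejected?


ρ = λ/μ = 32.78/31.16 = 1.0520
P_K = (1−ρ)ρ^K/(1−ρ^(K+1)) = (-0.05199·1.425872)/(1 − 1.500003)
= -0.074131/-0.500003 = 0.148261

Final: 0.148261


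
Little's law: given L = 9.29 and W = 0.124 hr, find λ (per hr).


λ = L/W = 9.29/0.124 = 74.9194 /hr

Final: 74.9194 /hr


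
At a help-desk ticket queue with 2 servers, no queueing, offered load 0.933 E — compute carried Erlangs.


B(2,0.933) = 0.183784 (Erlang-B)
Carried load = a(1 − B) = 0.933·(1 − 0.183784) = 0.933·0.816216 = 0.7615 E

Final: 0.7615 Erlangs


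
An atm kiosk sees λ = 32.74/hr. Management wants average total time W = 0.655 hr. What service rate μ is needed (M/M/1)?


W = 1/(μ−λ) ⇒ μ − λ = 1/W = 1/0.655 = 1.5267
μ = λ + 1/W = 32.74 + 1.5267 = 34.2667 per hr

Final: 34.2667 /hr


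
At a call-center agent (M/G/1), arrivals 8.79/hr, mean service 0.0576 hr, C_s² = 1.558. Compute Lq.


ρ = λ·E[S] = 8.79·0.0576 = 0.5063
Lq = ρ²(1+C_s²)/(2(1−ρ)) = 0.2563·(1+1.558)/(2·0.4937)
= 0.2563·2.5580/0.9874 = 0.66410

Final: 0.66410


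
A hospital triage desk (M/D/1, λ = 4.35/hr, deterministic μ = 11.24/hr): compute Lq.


ρ = 4.35/11.24 = 0.3870
M/D/1: Lq = ρ²/(2(1−ρ)) = 0.1498/(2·0.6130) = 0.12217

Final: 0.12217


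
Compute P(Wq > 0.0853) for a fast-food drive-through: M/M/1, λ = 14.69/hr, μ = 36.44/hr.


ρ = 14.69/36.44 = 0.4031
P(Wq > t) = ρ·e^{−(μ−λ)t} = 0.4031·e^{−1.8553}
= 0.4031·0.156410 = 0.063053

Final: 0.063053


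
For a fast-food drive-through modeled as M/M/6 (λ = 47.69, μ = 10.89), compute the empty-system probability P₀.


a = λ/μ = 47.69/10.89 = 4.3792; ρ = a/c = 0.7299
Σ_{k=0}^{5} a^k/k! (terms k=0..5) = 1.00000 + 4.37925 + 9.58890 + 13.99739 + 15.32451 + 13.42196 = 57.71201
Tail: a^6/(6!(1−ρ)) = 7053.36983/(720·0.2701) = 36.26591
P₀ = 1/(57.71201 + 36.26591) = 1/93.97792 = 0.010641

Final: 0.010641


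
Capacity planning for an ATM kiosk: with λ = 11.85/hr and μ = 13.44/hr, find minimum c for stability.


Stability requires cμ > λ ⇔ c > λ/μ.
λ/μ = 11.85/13.44 = 0.8817
Minimum integer c = ⌊0.8817⌋ + 1 = 1
Check: 1·13.44 = 13.44 > 11.85, while 0·13.44 = 0.00 ≤ 11.85

Final: 1 servers


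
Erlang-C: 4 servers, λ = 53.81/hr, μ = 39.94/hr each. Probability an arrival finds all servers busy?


a = λ/μ = 1.3473; ρ = a/4 = 0.3368
P₀ = 0.258436 (from M/M/c formula)
C(c,a) = [a^c/(c!(1−ρ))]·P₀ = [3.29473/(24·0.6632)]·0.258436
= 0.20700·0.258436 = 0.053497

Final: 0.053497


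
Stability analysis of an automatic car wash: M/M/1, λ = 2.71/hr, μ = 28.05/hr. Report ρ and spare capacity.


Total capacity cμ = 1·28.05 = 28.05/hr
ρ = λ/(cμ) = 2.71/28.05 = 0.09661
Stable ⇔ ρ < 1: YES
Spare capacity = cμ − λ = 28.05 − 2.71 = 25.34/hr

Final: ρ = 0.09661; stable; margin = 25.34/hr


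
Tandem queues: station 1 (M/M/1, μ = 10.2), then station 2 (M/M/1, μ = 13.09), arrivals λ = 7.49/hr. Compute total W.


Each node sees arrival rate λ = 7.49/hr (tandem ⇒ throughput preserved).
W₁ = 1/(μ₁−λ) = 1/(10.2−7.49) = 0.36900 hr
W₂ = 1/(μ₂−λ) = 1/(13.09−7.49) = 0.17857 hr
W_total = W₁ + W₂ = 0.36900 + 0.17857 = 0.54758 hr

Final: 0.54758 hr


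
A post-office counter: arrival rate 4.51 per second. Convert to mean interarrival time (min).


Mean interarrival time = 1/λ = 1/4.51 second = 0.22173 second
In minutes: 0.22173 × 0.0166667 = 0.003695 min

Final: 0.003695 min


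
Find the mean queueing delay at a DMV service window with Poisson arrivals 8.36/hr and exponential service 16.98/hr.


ρ = 8.36/16.98 = 0.4923
Wq = ρ/(μ−λ) = 0.4923/(16.98 − 8.36) = 0.4923/8.62 = 0.05712 hr

Final: 0.05712 hr


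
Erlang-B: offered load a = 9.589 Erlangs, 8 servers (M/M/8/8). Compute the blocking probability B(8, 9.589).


B(c,a) = (a^c/c!) / Σ_{k=0}^{c} a^k/k!
a^8/8! = 1772.825646
Σ terms (k=0..8): 1.00000 + 9.58900 + 45.97446 + 146.94970 + 352.27517 + 675.59332 + 1079.71073 + 1479.04945 + 1772.82565 = 5562.967471
B = 1772.825646/5562.967471 = 0.318683

Final: 0.318683


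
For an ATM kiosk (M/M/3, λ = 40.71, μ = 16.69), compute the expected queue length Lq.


a = λ/μ = 2.4392; ρ = a/3 = 0.8131
P₀ = 0.051673
Lq = P₀·a^c·ρ / (c!·(1−ρ)²) = 0.051673·14.51223·0.8131/(6·0.03495)
= 2.90785

Final: 2.90785


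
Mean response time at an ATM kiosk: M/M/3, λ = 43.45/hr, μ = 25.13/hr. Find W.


a = 1.7290; ρ = 0.5763; P₀ = 0.159818
Lq = P₀·a^c·ρ/(c!(1−ρ)²) = 0.44208
Wq = Lq/λ = 0.44208/43.45 = 0.01017 hr
W = Wq + 1/μ = 0.01017 + 0.03979 = 0.04997 hr

Final: 0.04997 hr


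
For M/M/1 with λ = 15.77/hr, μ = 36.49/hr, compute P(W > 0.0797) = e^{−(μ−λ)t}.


W ~ Exponential(μ−λ) for M/M/1.
μ − λ = 36.49 − 15.77 = 20.7200
P(W > t) = e^{−(μ−λ)t} = e^{−1.6514} = 0.191784

Final: 0.191784


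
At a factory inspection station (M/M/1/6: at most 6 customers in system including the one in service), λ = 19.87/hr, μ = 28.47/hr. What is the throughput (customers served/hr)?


ρ = 0.6979; P_K = (1−ρ)ρ^6/(1−ρ^7) = 0.037975
λ_eff = λ(1 − P_K) = 19.87·(1 − 0.037975) = 19.87·0.962025 = 19.1154 /hr

Final: 19.1154 /hr


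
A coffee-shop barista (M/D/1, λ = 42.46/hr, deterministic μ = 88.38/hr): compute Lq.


ρ = 42.46/88.38 = 0.4804
M/D/1: Lq = ρ²/(2(1−ρ)) = 0.2308/(2·0.5196) = 0.22211

Final: 0.22211


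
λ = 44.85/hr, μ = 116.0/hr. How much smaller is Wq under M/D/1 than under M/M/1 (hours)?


ρ = 44.85/116.0 = 0.3866
Wq(M/M/1) = ρ/(μ−λ) = 0.3866/71.15 = 0.005434 hr
Wq(M/D/1) = ρ/(2(μ−λ)) = 0.002717 hr
Savings = 0.005434 − 0.002717 = 0.002717 hr

Final: 0.002717 hr


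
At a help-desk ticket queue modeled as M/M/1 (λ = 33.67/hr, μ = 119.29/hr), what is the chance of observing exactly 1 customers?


ρ = 33.67/119.29 = 0.2823
P_n = (1−ρ)·ρ^n = (1 − 0.2823)·0.2823^1 = 0.7177·0.282253 = 0.202586

Final: 0.202586


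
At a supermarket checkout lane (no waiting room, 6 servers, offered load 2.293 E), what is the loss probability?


B(c,a) = (a^c/c!) / Σ_{k=0}^{c} a^k/k!
a^6/6! = 0.201879
Σ terms (k=0..6): 1.00000 + 2.29300 + 2.62892 + 2.00937 + 1.15187 + 0.52825 + 0.20188 = 9.813302
B = 0.201879/9.813302 = 0.020572

Final: 0.020572


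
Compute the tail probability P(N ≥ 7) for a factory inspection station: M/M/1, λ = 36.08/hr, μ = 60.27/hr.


ρ = 36.08/60.27 = 0.5986
P(N ≥ n) = ρ^n = 0.5986^7 = 0.027552

Final: 0.027552


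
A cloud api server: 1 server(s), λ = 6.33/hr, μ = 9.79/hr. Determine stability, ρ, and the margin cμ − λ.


Total capacity cμ = 1·9.79 = 9.79/hr
ρ = λ/(cμ) = 6.33/9.79 = 0.6466
Stable ⇔ ρ < 1: YES
Spare capacity = cμ − λ = 9.79 − 6.33 = 3.46/hr

Final: ρ = 0.6466; stable; margin = 3.46/hr


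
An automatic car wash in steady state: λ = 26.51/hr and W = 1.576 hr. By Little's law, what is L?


L = λW = 26.51·1.576 = 41.7798

Final: 41.7798


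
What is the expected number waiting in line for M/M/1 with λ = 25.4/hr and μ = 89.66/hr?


ρ = 25.4/89.66 = 0.2833
Lq = ρ²/(1−ρ) = 0.08025/0.7167 = 0.1120

Final: 0.1120


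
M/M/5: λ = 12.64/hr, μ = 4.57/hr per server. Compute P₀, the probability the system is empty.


a = λ/μ = 12.64/4.57 = 2.7659; ρ = a/c = 0.5532
Σ_{k=0}^{4} a^k/k! (terms k=0..4) = 1.00000 + 2.76586 + 3.82500 + 3.52648 + 2.43844 = 13.55579
Tail: a^5/(5!(1−ρ)) = 161.86553/(120·0.4468) = 3.01879
P₀ = 1/(13.55579 + 3.01879) = 1/16.57458 = 0.060333

Final: 0.060333


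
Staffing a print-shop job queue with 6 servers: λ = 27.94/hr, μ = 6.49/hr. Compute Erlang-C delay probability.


a = λ/μ = 4.3051; ρ = a/6 = 0.7175
P₀ = 0.011654 (from M/M/c formula)
C(c,a) = [a^c/(c!(1−ρ))]·P₀ = [6366.34588/(720·0.2825)]·0.011654
= 31.30120·0.011654 = 0.364785

Final: 0.364785


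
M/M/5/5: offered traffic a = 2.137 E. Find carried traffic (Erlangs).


B(5,2.137) = 0.044816 (Erlang-B)
Carried load = a(1 − B) = 2.137·(1 − 0.044816) = 2.137·0.955184 = 2.0412 E

Final: 2.0412 Erlangs


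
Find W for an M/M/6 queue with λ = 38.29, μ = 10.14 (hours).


a = 3.7761; ρ = 0.6294; P₀ = 0.021453
Lq = P₀·a^c·ρ/(c!(1−ρ)²) = 0.39575
Wq = Lq/λ = 0.39575/38.29 = 0.01034 hr
W = Wq + 1/μ = 0.01034 + 0.09862 = 0.10895 hr

Final: 0.10895 hr


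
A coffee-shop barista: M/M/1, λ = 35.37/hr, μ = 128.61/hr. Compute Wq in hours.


ρ = 35.37/128.61 = 0.2750
Wq = ρ/(μ−λ) = 0.2750/(128.61 − 35.37) = 0.2750/93.24 = 0.002950 hr

Final: 0.002950 hr


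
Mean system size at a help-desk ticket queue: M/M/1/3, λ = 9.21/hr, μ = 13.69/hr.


ρ = 9.21/13.69 = 0.6728
L = ρ[1 − (K+1)ρ^K + Kρ^(K+1)] / [(1−ρ)(1−ρ^(K+1))]
Numerator: 0.6728·(1 − 4·0.304487 + 3·0.204845) = 0.266805
Denominator: (0.3272)·(0.795155) = 0.260212
L = 0.266805/0.260212 = 1.0253

Final: 1.0253


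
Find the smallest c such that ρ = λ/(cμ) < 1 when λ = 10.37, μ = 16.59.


Stability requires cμ > λ ⇔ c > λ/μ.
λ/μ = 10.37/16.59 = 0.6251
Minimum integer c = ⌊0.6251⌋ + 1 = 1
Check: 1·16.59 = 16.59 > 10.37, while 0·16.59 = 0.00 ≤ 10.37

Final: 1 servers


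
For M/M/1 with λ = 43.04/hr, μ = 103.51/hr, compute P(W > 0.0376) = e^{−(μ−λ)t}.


W ~ Exponential(μ−λ) for M/M/1.
μ − λ = 103.51 − 43.04 = 60.4700
P(W > t) = e^{−(μ−λ)t} = e^{−2.2737} = 0.102934

Final: 0.102934


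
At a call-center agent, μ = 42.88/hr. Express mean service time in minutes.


Mean service time = 1/μ = 1/42.88 hour = 0.02332 hour
In minutes: 0.02332 × 60 = 1.3993 min

Final: 1.3993 min


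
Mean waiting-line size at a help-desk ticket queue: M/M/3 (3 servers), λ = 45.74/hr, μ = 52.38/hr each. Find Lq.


a = λ/μ = 0.8732; ρ = a/3 = 0.2911
P₀ = 0.414757
Lq = P₀·a^c·ρ / (c!·(1−ρ)²) = 0.414757·0.66587·0.2911/(6·0.50257)
= 0.02666

Final: 0.02666


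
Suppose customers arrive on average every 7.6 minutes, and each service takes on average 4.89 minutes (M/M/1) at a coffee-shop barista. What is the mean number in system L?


λ = 60/7.6 = 7.8947 /hr
μ = 60/4.89 = 12.2699 /hr
ρ = λ/μ = 7.8947/12.2699 = 0.6434
L = ρ/(1−ρ) = 0.6434/0.3566 = 1.8044

Final: 1.8044


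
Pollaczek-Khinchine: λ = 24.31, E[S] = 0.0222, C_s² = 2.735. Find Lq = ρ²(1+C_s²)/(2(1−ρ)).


ρ = λ·E[S] = 24.31·0.0222 = 0.5397
Lq = ρ²(1+C_s²)/(2(1−ρ)) = 0.2913·(1+2.735)/(2·0.4603)
= 0.2913·3.7350/0.9206 = 1.18162

Final: 1.18162


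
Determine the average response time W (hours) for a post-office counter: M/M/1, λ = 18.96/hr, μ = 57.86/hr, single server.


W = 1/(μ−λ) = 1/(57.86 − 18.96) = 1/38.90 = 0.02571 hr

Final: 0.02571 hr


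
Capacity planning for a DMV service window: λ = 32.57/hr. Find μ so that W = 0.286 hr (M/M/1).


W = 1/(μ−λ) ⇒ μ − λ = 1/W = 1/0.286 = 3.4965
μ = λ + 1/W = 32.57 + 3.4965 = 36.0665 per hr

Final: 36.0665 /hr


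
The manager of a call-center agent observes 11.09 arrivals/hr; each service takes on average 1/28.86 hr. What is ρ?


ρ = λ/μ = 11.09/28.86 = 0.3843

Final: 0.3843


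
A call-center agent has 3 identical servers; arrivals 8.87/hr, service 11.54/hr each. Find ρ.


ρ = λ/(cμ) = 8.87/(3·11.54) = 8.87/34.62 = 0.2562

Final: 0.2562


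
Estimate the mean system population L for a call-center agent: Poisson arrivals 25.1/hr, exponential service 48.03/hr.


ρ = λ/μ = 25.1/48.03 = 0.5226
L = ρ/(1−ρ) = 0.5226/(1 − 0.5226) = 0.5226/0.4774 = 1.0946

Final: 1.0946


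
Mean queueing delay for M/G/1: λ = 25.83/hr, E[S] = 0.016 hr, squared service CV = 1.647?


ρ = λ·E[S] = 25.83·0.016 = 0.4133
E[S²] = E[S]²(1+C_s²) = 0.016²·(1+1.647) = 0.0006776
Wq = λ·E[S²]/(2(1−ρ)) = 25.83·0.0006776/(2·0.5867) = 0.01492 hr

Final: 0.01492 hr


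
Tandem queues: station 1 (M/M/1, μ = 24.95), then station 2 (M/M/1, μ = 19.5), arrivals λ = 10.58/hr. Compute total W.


Each node sees arrival rate λ = 10.58/hr (tandem ⇒ throughput preserved).
W₁ = 1/(μ₁−λ) = 1/(24.95−10.58) = 0.06959 hr
W₂ = 1/(μ₂−λ) = 1/(19.5−10.58) = 0.11211 hr
W_total = W₁ + W₂ = 0.06959 + 0.11211 = 0.18170 hr

Final: 0.18170 hr


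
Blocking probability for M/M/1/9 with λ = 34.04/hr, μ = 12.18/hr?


ρ = λ/μ = 34.04/12.18 = 2.7947
P_K = (1−ρ)ρ^K/(1−ρ^(K+1)) = (-1.7947·10401.126253)/(1 − 29068.500628)
= -18667.374375/-29067.500628 = 0.642208

Final: 0.642208


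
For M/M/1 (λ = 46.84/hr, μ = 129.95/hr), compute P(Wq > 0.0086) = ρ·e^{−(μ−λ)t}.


ρ = 46.84/129.95 = 0.3604
P(Wq > t) = ρ·e^{−(μ−λ)t} = 0.3604·e^{−0.7147}
= 0.3604·0.489316 = 0.176372

Final: 0.176372


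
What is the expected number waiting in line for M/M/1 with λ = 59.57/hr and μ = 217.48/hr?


ρ = 59.57/217.48 = 0.2739
Lq = ρ²/(1−ρ) = 0.07503/0.7261 = 0.1033

Final: 0.1033


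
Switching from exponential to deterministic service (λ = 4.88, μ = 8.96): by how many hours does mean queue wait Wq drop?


ρ = 4.88/8.96 = 0.5446
Wq(M/M/1) = ρ/(μ−λ) = 0.5446/4.08 = 0.13349 hr
Wq(M/D/1) = ρ/(2(μ−λ)) = 0.06675 hr
Savings = 0.13349 − 0.06675 = 0.06675 hr

Final: 0.06675 hr


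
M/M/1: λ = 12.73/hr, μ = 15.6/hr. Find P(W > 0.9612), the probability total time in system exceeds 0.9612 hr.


W ~ Exponential(μ−λ) for M/M/1.
μ − λ = 15.6 − 12.73 = 2.8700
P(W > t) = e^{−(μ−λ)t} = e^{−2.7586} = 0.063378

Final: 0.063378


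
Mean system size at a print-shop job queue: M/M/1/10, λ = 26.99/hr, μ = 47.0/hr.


ρ = 26.99/47.0 = 0.5743
L = ρ[1 − (K+1)ρ^K + Kρ^(K+1)] / [(1−ρ)(1−ρ^(K+1))]
Numerator: 0.5743·(1 − 11·0.003900 + 10·0.002240) = 0.562481
Denominator: (0.4257)·(0.997760) = 0.424791
L = 0.562481/0.424791 = 1.3241

Final: 1.3241


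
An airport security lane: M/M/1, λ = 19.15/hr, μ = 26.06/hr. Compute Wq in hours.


ρ = 19.15/26.06 = 0.7348
Wq = ρ/(μ−λ) = 0.7348/(26.06 − 19.15) = 0.7348/6.91 = 0.1063 hr

Final: 0.1063 hr
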